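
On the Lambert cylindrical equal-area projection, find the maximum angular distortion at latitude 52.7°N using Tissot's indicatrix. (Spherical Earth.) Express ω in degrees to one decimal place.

55.1°

The Lambert cylindrical equal-area projection is the cylindrical equal-area projection with its standard parallel at the equator (φ₀ = 0). Cylindrical equal-area (φ₀ = 0°): h = cos φ / cos 0° along meridians, k = cos 0° / cos φ along parallels; h·k = 1.
At 52.7°: h = 0.6060, k = 1.650; principal scales a = 1.650, b = 0.6060.
sin(ω/2) = (a − b)/(a + b) = 1.044/2.256 = 0.4628, so ω = 2 arcsin(0.4628) ≈ 55.1°.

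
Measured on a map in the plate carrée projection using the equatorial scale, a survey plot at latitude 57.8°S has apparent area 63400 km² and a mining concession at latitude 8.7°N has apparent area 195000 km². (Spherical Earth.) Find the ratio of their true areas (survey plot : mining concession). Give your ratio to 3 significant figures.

On the plate carrée, areal scale = h·k = 1 × sec φ, so true area = apparent × cos φ.
True area of survey plot: 63400 × cos(57.8°) = 63400 × 0.5329 = 33780 km².
True area of mining concession: 195000 × cos(8.7°) = 195000 × 0.9885 = 192800 km².
Ratio = 33780 / 192800 ≈ 0.175.

0.175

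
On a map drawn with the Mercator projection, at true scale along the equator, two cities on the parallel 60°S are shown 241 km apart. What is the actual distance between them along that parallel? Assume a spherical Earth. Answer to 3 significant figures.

121 km

The Mercator projection is conformal; its linear scale factor is the same in every direction and equals sec φ = 1/cos φ.
Along the parallel at 60°, map distances are exaggerated by k = sec 60° = 2.000.
True distance = 241 / 2.000 = 241 × cos 60° ≈ 121 km.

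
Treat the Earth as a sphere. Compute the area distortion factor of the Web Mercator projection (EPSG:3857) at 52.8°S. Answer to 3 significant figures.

2.74

Mercator is conformal, so the point scale is isotropic: h = k = sec φ = 1/cos φ.
Areal scale = k² = sec²φ = 1/cos²(52.8°) = 1/0.6046² = 2.736.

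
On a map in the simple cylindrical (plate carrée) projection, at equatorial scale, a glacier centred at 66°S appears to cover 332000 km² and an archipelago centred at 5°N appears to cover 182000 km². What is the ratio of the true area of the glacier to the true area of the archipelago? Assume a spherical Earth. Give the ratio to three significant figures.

0.745

Plate carrée has h = 1 and k = sec φ, giving areal scale sec φ; true area = (apparent area) · cos φ.
True area of glacier: 332000 × cos(66°) = 332000 × 0.4067 = 135000 km².
True area of archipelago: 182000 × cos(5°) = 182000 × 0.9962 = 181300 km².
Ratio = 135000 / 181300 ≈ 0.745.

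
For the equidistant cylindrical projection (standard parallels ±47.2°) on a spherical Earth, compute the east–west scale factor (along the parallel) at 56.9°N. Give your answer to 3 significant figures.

In the equirectangular projection with standard parallel φ₀ = 47.2° (x = Rλ cos φ₀, y = Rφ), meridians are true-scale (h = 1) and the parallel scale is k = cos φ₀ / cos φ.
k = cos 47.2° / cos 56.9° = 0.6794/0.5461 = 1.244.

1.24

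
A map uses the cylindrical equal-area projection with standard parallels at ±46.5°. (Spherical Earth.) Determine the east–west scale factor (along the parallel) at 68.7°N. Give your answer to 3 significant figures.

A cylindrical equal-area projection with standard parallel φ₀ has meridian scale h = cos φ / cos φ₀ and parallel scale k = cos φ₀ / cos φ (so areas are preserved, h·k = 1).
k = cos 46.5° / cos 68.7° = 0.6884/0.3633 = 1.895.

1.89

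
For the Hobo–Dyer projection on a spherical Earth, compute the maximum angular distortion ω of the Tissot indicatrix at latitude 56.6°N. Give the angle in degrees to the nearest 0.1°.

41.0°

Hobo–Dyer is a cylindrical equal-area projection with standard parallels at ±37.5°. A cylindrical equal-area projection with standard parallel φ₀ has meridian scale h = cos φ / cos φ₀ and parallel scale k = cos φ₀ / cos φ (so areas are preserved, h·k = 1).
At 56.6°: h = 0.6939, k = 1.441; principal scales a = 1.441, b = 0.6939.
sin(ω/2) = (a − b)/(a + b) = 0.7473/2.135 = 0.3500, so ω = 2 arcsin(0.3500) ≈ 41.0°.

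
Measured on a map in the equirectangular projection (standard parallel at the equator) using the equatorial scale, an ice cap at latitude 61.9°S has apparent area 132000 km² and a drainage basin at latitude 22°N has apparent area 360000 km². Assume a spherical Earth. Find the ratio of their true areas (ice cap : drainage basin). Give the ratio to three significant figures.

0.186

On the plate carrée, areal scale = h·k = 1 × sec φ, so true area = apparent × cos φ.
True area of ice cap: 132000 × cos(61.9°) = 132000 × 0.4710 = 62170 km².
True area of drainage basin: 360000 × cos(22°) = 360000 × 0.9272 = 333800 km².
Ratio = 62170 / 333800 ≈ 0.186.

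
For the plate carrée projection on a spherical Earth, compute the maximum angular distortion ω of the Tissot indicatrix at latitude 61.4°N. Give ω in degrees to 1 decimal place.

41.3°

In the plate carrée (x = Rλ, y = Rφ), meridians are true-scale (h = 1) and parallels are stretched by k = sec φ.
At 61.4°: h = 1.000, k = 2.089; principal scales a = 2.089, b = 1.000.
sin(ω/2) = (a − b)/(a + b) = 1.089/3.089 = 0.3525, so ω = 2 arcsin(0.3525) ≈ 41.3°.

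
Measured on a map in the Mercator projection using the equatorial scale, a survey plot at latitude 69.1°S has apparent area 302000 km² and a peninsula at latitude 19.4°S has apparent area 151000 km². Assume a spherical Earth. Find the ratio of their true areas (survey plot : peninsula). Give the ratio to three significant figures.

On Mercator the areal scale is sec²φ, so true area = apparent × cos²φ.
True area of survey plot: 302000 × cos²(69.1°) = 302000 × 0.1273 = 38430 km².
True area of peninsula: 151000 × cos²(19.4°) = 151000 × 0.8897 = 134300 km².
Ratio = 38430 / 134300 ≈ 0.286.

0.286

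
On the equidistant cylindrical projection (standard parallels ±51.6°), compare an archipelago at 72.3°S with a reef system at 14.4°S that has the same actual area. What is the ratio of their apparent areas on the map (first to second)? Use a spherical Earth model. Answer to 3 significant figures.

3.19

The equidistant cylindrical projection with φ₀ = 51.6° has h = 1 (meridians true) and k = cos φ₀ / cos φ along parallels.
Areal scale at 72.3°: h·k = 1.000 × 2.043 = 2.043.
Areal scale at 14.4°: h·k = 1.000 × 0.6413 = 0.6413.
Ratio = 2.043/0.6413 ≈ 3.19.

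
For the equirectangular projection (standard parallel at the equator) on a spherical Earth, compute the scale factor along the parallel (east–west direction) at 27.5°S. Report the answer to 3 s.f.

1.13

For the equirectangular projection with φ₀ = 0 (plate carrée), h = 1 along meridians and k = sec φ along parallels.
k = 1/cos 27.5° = 1/0.8870 = 1.127.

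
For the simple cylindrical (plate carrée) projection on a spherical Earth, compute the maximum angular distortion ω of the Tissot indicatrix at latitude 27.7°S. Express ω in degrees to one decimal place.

7.0°

Plate carrée maps x = Rλ, y = Rφ. The meridian scale is h = 1 and the parallel scale is k = 1/cos φ = sec φ.
At 27.7°: h = 1.000, k = 1.129; principal scales a = 1.129, b = 1.000.
sin(ω/2) = (a − b)/(a + b) = 0.1294/2.129 = 0.06079, so ω = 2 arcsin(0.06079) ≈ 7.0°.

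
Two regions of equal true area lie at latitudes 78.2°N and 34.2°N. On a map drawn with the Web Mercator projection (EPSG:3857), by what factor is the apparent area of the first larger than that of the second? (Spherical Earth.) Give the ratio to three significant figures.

On Mercator, area is exaggerated by sec²φ = 1/cos²φ.
At 78.2°: sec²(78.2°) = 1/0.2045² = 23.91.
At 34.2°: sec²(34.2°) = 1/0.8271² = 1.462.
Ratio = 23.91/1.462 = cos²(34.2°)/cos²(78.2°) ≈ 16.4.

16.4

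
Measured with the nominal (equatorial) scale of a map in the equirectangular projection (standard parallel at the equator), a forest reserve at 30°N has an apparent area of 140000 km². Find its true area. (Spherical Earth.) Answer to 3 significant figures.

In the plate carrée (x = Rλ, y = Rφ), meridians are true-scale (h = 1) and parallels are stretched by k = sec φ.
Areal scale = h·k = 1 × sec φ; at 30°, h = 1.000, k = 1.155, so h·k = 1.155.
True area = apparent / (areal scale) = 140000 / 1.155 ≈ 121000 km².

121000 km²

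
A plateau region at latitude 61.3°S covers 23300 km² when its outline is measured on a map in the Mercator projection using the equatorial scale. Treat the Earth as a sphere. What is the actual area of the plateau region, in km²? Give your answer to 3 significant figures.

5370 km²

For Mercator, h = k = sec φ (a conformal cylindrical projection has a single point scale, 1/cos φ).
Areal scale = k² = sec²φ = 1/cos²(61.3°) = 1/0.4802² = 4.336.
True area = apparent / (areal scale) = 23300 / 4.336 ≈ 5370 km².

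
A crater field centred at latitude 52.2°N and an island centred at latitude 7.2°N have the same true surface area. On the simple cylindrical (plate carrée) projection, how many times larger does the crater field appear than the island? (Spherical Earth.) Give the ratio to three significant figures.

Plate carrée maps x = Rλ, y = Rφ. The meridian scale is h = 1 and the parallel scale is k = 1/cos φ = sec φ.
Areal scale at 52.2°: h·k = 1.000 × 1.632 = 1.632.
Areal scale at 7.2°: h·k = 1.000 × 1.008 = 1.008.
Ratio = 1.632/1.008 ≈ 1.62.

1.62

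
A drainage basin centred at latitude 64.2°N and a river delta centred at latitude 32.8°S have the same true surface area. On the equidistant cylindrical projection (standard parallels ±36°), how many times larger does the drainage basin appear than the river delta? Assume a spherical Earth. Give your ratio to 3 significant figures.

1.93

In the equirectangular projection with standard parallel φ₀ = 36° (x = Rλ cos φ₀, y = Rφ), meridians are true-scale (h = 1) and the parallel scale is k = cos φ₀ / cos φ.
Areal scale at 64.2°: h·k = 1.000 × 1.859 = 1.859.
Areal scale at 32.8°: h·k = 1.000 × 0.9625 = 0.9625.
Ratio = 1.859/0.9625 ≈ 1.93.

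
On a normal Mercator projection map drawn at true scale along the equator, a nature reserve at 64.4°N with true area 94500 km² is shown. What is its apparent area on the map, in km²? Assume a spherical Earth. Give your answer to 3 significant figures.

506000 km²

For Mercator, h = k = sec φ (a conformal cylindrical projection has a single point scale, 1/cos φ).
Areal scale = k² = sec²φ = 1/cos²(64.4°) = 1/0.4321² = 5.356.
Apparent area = 94500 × 5.356 ≈ 506000 km².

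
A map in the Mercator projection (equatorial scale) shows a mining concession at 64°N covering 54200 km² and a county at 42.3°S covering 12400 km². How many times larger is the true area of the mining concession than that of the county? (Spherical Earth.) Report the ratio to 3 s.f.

1.54

On Mercator the areal scale is sec²φ, so true area = apparent × cos²φ.
True area of mining concession: 54200 × cos²(64°) = 54200 × 0.1922 = 10420 km².
True area of county: 12400 × cos²(42.3°) = 12400 × 0.5471 = 6783 km².
Ratio = 10420 / 6783 ≈ 1.54.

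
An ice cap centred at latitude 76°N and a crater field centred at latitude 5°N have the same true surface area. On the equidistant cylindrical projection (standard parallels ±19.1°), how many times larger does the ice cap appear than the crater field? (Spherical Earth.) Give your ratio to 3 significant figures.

With standard parallel φ₀ = 19.1°, the equirectangular projection gives x = Rλ cos φ₀, y = Rφ, so h = 1 and k = cos 19.1° / cos φ.
Areal scale at 76°: h·k = 1.000 × 3.906 = 3.906.
Areal scale at 5°: h·k = 1.000 × 0.9486 = 0.9486.
Ratio = 3.906/0.9486 ≈ 4.12.

4.12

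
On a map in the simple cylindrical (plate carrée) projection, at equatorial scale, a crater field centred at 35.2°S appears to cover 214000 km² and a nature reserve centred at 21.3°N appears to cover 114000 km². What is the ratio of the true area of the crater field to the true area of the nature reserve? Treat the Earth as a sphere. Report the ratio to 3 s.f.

1.65

On the plate carrée, areal scale = h·k = 1 × sec φ, so true area = apparent × cos φ.
True area of crater field: 214000 × cos(35.2°) = 214000 × 0.8171 = 174900 km².
True area of nature reserve: 114000 × cos(21.3°) = 114000 × 0.9317 = 106200 km².
Ratio = 174900 / 106200 ≈ 1.65.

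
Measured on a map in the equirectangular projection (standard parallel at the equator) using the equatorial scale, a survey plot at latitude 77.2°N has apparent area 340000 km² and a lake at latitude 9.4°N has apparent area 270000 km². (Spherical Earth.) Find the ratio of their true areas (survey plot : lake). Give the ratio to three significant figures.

On the plate carrée, areal scale = h·k = 1 × sec φ, so true area = apparent × cos φ.
True area of survey plot: 340000 × cos(77.2°) = 340000 × 0.2215 = 75330 km².
True area of lake: 270000 × cos(9.4°) = 270000 × 0.9866 = 266400 km².
Ratio = 75330 / 266400 ≈ 0.283.

0.283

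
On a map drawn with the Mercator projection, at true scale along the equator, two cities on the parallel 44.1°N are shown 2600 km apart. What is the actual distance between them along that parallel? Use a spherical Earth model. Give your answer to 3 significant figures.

Mercator is conformal, so the point scale is isotropic: h = k = sec φ = 1/cos φ.
Along the parallel at 44.1°, map distances are exaggerated by k = sec 44.1° = 1.393.
True distance = 2600 / 1.393 = 2600 × cos 44.1° ≈ 1870 km.

1870 km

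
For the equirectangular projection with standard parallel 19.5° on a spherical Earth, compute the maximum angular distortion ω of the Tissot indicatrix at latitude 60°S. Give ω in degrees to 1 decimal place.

35.7°

In the equirectangular projection with standard parallel φ₀ = 19.5° (x = Rλ cos φ₀, y = Rφ), meridians are true-scale (h = 1) and the parallel scale is k = cos φ₀ / cos φ.
At 60°: h = 1.000, k = 1.885; principal scales a = 1.885, b = 1.000.
sin(ω/2) = (a − b)/(a + b) = 0.8853/2.885 = 0.3068, so ω = 2 arcsin(0.3068) ≈ 35.7°.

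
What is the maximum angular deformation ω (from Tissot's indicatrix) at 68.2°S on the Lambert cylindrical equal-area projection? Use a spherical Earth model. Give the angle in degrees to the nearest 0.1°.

98.5°

The Lambert cylindrical equal-area projection is the cylindrical equal-area projection with its standard parallel at the equator (φ₀ = 0). A cylindrical equal-area projection with standard parallel φ₀ has meridian scale h = cos φ / cos φ₀ and parallel scale k = cos φ₀ / cos φ (so areas are preserved, h·k = 1).
At 68.2°: h = 0.3714, k = 2.693; principal scales a = 2.693, b = 0.3714.
sin(ω/2) = (a − b)/(a + b) = 2.321/3.064 = 0.7576, so ω = 2 arcsin(0.7576) ≈ 98.5°.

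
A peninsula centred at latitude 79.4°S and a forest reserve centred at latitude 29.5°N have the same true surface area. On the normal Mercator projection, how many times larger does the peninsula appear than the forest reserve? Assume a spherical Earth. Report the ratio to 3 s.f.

22.4

On Mercator, area is exaggerated by sec²φ = 1/cos²φ.
At 79.4°: sec²(79.4°) = 1/0.1840² = 29.55.
At 29.5°: sec²(29.5°) = 1/0.8704² = 1.320.
Ratio = 29.55/1.320 = cos²(29.5°)/cos²(79.4°) ≈ 22.4.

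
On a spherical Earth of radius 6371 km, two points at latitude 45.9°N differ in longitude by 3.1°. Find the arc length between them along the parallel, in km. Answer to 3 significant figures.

240 km

Arc length along a parallel = R cos φ · Δλ (with Δλ in radians).
= 6371 × cos 45.9° × (3.1° × π/180) = 6371 × 0.6959 × 0.05411 ≈ 240 km.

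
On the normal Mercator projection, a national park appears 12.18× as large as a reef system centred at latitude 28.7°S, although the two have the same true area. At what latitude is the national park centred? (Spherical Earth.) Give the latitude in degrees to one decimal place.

Mercator areal scale is sec²φ, so apparent-area ratio = sec²φ₁ / sec²φ₂ = cos²φ₂ / cos²φ₁.
cos²φ₂ / cos²φ₁ = 12.18  ⇒  cos φ₁ = cos 28.7° / √12.18 = 0.8771/3.490 = 0.2513.
φ₁ = arccos(0.2513) ≈ 75.4°.

75.4°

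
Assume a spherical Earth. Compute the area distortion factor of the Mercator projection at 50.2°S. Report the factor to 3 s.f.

2.44

The Mercator projection is conformal; its linear scale factor is the same in every direction and equals sec φ = 1/cos φ.
Areal scale = k² = sec²φ = 1/cos²(50.2°) = 1/0.6401² = 2.441.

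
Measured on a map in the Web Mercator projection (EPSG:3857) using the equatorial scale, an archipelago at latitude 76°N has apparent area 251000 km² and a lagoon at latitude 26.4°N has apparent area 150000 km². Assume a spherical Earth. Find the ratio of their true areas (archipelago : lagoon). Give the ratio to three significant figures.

0.122

On Mercator the areal scale is sec²φ, so true area = apparent × cos²φ.
True area of archipelago: 251000 × cos²(76°) = 251000 × 0.05853 = 14690 km².
True area of lagoon: 150000 × cos²(26.4°) = 150000 × 0.8023 = 120300 km².
Ratio = 14690 / 120300 ≈ 0.122.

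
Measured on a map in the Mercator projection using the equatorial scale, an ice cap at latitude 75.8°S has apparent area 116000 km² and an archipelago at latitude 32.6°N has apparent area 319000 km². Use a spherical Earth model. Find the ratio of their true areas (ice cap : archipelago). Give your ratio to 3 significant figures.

Mercator's areal exaggeration is sec²φ; hence true area = (apparent area) · cos²φ.
True area of ice cap: 116000 × cos²(75.8°) = 116000 × 0.06018 = 6980 km².
True area of archipelago: 319000 × cos²(32.6°) = 319000 × 0.7097 = 226400 km².
Ratio = 6980 / 226400 ≈ 0.0308.

0.0308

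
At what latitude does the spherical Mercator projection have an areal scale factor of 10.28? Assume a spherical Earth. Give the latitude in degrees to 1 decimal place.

Mercator areal scale is sec²φ.
sec²φ = 10.28  ⇒  cos²φ = 0.09728  ⇒  cos φ = 0.3119.
φ = arccos(0.3119) ≈ 71.8°.

71.8°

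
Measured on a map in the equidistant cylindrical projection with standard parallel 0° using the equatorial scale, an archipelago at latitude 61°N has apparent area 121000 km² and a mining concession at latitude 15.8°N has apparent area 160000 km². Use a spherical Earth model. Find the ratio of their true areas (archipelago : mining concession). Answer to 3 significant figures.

Plate carrée has h = 1 and k = sec φ, giving areal scale sec φ; true area = (apparent area) · cos φ.
True area of archipelago: 121000 × cos(61°) = 121000 × 0.4848 = 58660 km².
True area of mining concession: 160000 × cos(15.8°) = 160000 × 0.9622 = 154000 km².
Ratio = 58660 / 154000 ≈ 0.381.

0.381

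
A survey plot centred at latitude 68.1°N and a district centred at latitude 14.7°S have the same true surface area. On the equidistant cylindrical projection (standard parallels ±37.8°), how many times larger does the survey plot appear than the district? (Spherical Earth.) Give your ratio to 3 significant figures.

2.59

The equidistant cylindrical projection with φ₀ = 37.8° has h = 1 (meridians true) and k = cos φ₀ / cos φ along parallels.
Areal scale at 68.1°: h·k = 1.000 × 2.118 = 2.118.
Areal scale at 14.7°: h·k = 1.000 × 0.8169 = 0.8169.
Ratio = 2.118/0.8169 ≈ 2.59.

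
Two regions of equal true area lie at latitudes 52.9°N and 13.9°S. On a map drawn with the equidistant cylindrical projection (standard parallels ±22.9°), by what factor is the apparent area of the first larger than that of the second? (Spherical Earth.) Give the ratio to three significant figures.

1.61

The equidistant cylindrical projection with φ₀ = 22.9° has h = 1 (meridians true) and k = cos φ₀ / cos φ along parallels.
Areal scale at 52.9°: h·k = 1.000 × 1.527 = 1.527.
Areal scale at 13.9°: h·k = 1.000 × 0.9490 = 0.9490.
Ratio = 1.527/0.9490 ≈ 1.61.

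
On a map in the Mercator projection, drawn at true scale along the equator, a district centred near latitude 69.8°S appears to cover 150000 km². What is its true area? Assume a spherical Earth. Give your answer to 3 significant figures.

The Mercator projection is conformal; its linear scale factor is the same in every direction and equals sec φ = 1/cos φ.
Areal scale = k² = sec²φ = 1/cos²(69.8°) = 1/0.3453² = 8.387.
True area = apparent / (areal scale) = 150000 / 8.387 ≈ 17900 km².

17900 km²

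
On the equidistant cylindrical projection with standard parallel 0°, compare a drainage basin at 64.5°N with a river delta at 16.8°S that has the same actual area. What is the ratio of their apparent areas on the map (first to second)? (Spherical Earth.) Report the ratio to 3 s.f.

In the plate carrée (x = Rλ, y = Rφ), meridians are true-scale (h = 1) and parallels are stretched by k = sec φ.
Areal scale at 64.5°: h·k = 1.000 × 2.323 = 2.323.
Areal scale at 16.8°: h·k = 1.000 × 1.045 = 1.045.
Ratio = 2.323/1.045 ≈ 2.22.

2.22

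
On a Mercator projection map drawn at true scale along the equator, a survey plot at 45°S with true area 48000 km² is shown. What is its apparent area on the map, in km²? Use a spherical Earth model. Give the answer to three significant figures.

96000 km²

For Mercator, h = k = sec φ (a conformal cylindrical projection has a single point scale, 1/cos φ).
Areal scale = k² = sec²φ = 1/cos²(45°) = 1/0.7071² = 2.000.
Apparent area = 48000 × 2.000 ≈ 96000 km².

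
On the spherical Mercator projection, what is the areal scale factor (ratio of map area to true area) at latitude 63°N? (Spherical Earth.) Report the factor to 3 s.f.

4.85

Mercator is conformal, so the point scale is isotropic: h = k = sec φ = 1/cos φ.
Areal scale = k² = sec²φ = 1/cos²(63°) = 1/0.4540² = 4.852.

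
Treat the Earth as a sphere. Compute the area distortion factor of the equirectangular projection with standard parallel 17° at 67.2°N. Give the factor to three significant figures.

2.47

The equidistant cylindrical projection with φ₀ = 17° has h = 1 (meridians true) and k = cos φ₀ / cos φ along parallels.
Areal scale = h·k = 1 × cos φ₀ / cos φ; at 67.2°, h = 1.000, k = 2.468, so h·k = 2.468.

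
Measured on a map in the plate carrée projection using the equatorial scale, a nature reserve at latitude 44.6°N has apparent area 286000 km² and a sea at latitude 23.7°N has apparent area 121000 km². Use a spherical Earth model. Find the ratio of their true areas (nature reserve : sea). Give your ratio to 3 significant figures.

1.84

Plate carrée has h = 1 and k = sec φ, giving areal scale sec φ; true area = (apparent area) · cos φ.
True area of nature reserve: 286000 × cos(44.6°) = 286000 × 0.7120 = 203600 km².
True area of sea: 121000 × cos(23.7°) = 121000 × 0.9157 = 110800 km².
Ratio = 203600 / 110800 ≈ 1.84.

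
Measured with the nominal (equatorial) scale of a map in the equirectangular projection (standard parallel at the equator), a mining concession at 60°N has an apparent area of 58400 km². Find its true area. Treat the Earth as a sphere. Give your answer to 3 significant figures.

29200 km²

In the plate carrée (x = Rλ, y = Rφ), meridians are true-scale (h = 1) and parallels are stretched by k = sec φ.
Areal scale = h·k = 1 × sec φ; at 60°, h = 1.000, k = 2.000, so h·k = 2.000.
True area = apparent / (areal scale) = 58400 / 2.000 ≈ 29200 km².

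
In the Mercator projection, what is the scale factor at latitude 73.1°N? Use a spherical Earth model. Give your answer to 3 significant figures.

The Mercator projection is conformal; its linear scale factor is the same in every direction and equals sec φ = 1/cos φ.
k = 1/cos 73.1° = 1/0.2907 = 3.440.

3.44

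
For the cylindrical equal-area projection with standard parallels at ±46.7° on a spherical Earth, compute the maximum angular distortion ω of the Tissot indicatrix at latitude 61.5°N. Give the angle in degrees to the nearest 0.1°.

A cylindrical equal-area projection with standard parallel φ₀ has meridian scale h = cos φ / cos φ₀ and parallel scale k = cos φ₀ / cos φ (so areas are preserved, h·k = 1).
At 61.5°: h = 0.6958, k = 1.437; principal scales a = 1.437, b = 0.6958.
sin(ω/2) = (a − b)/(a + b) = 0.7415/2.133 = 0.3476, so ω = 2 arcsin(0.3476) ≈ 40.7°.

40.7°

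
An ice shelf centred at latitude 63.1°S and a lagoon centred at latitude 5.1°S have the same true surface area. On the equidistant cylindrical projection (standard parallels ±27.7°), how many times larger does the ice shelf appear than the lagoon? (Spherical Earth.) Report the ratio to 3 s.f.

The equidistant cylindrical projection with φ₀ = 27.7° has h = 1 (meridians true) and k = cos φ₀ / cos φ along parallels.
Areal scale at 63.1°: h·k = 1.000 × 1.957 = 1.957.
Areal scale at 5.1°: h·k = 1.000 × 0.8889 = 0.8889.
Ratio = 1.957/0.8889 ≈ 2.20.

2.20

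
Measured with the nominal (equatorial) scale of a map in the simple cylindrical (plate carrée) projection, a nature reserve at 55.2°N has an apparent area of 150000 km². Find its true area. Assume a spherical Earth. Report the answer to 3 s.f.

85600 km²

In the plate carrée (x = Rλ, y = Rφ), meridians are true-scale (h = 1) and parallels are stretched by k = sec φ.
Areal scale = h·k = 1 × sec φ; at 55.2°, h = 1.000, k = 1.752, so h·k = 1.752.
True area = apparent / (areal scale) = 150000 / 1.752 ≈ 85600 km².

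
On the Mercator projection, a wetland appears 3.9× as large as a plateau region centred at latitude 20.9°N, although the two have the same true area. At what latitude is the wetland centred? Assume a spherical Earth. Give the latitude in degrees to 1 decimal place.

61.8°

For equal true areas on Mercator, apparent areas scale as sec²φ, so the ratio is cos²φ₂ / cos²φ₁.
cos²φ₂ / cos²φ₁ = 3.9  ⇒  cos φ₁ = cos 20.9° / √3.9 = 0.9342/1.975 = 0.4731.
φ₁ = arccos(0.4731) ≈ 61.8°.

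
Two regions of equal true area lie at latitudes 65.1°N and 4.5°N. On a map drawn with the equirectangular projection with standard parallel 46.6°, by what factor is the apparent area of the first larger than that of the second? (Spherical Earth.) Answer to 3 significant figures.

With standard parallel φ₀ = 46.6°, the equirectangular projection gives x = Rλ cos φ₀, y = Rφ, so h = 1 and k = cos 46.6° / cos φ.
Areal scale at 65.1°: h·k = 1.000 × 1.632 = 1.632.
Areal scale at 4.5°: h·k = 1.000 × 0.6892 = 0.6892.
Ratio = 1.632/0.6892 ≈ 2.37.

2.37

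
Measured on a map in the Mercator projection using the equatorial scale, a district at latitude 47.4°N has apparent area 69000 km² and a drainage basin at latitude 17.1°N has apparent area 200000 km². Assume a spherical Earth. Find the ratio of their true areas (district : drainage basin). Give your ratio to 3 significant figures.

Mercator's areal exaggeration is sec²φ; hence true area = (apparent area) · cos²φ.
True area of district: 69000 × cos²(47.4°) = 69000 × 0.4582 = 31610 km².
True area of drainage basin: 200000 × cos²(17.1°) = 200000 × 0.9135 = 182700 km².
Ratio = 31610 / 182700 ≈ 0.173.

0.173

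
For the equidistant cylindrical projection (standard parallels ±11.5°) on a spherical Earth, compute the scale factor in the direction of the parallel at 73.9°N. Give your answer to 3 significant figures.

With standard parallel φ₀ = 11.5°, the equirectangular projection gives x = Rλ cos φ₀, y = Rφ, so h = 1 and k = cos 11.5° / cos φ.
k = cos 11.5° / cos 73.9° = 0.9799/0.2773 = 3.534.

3.53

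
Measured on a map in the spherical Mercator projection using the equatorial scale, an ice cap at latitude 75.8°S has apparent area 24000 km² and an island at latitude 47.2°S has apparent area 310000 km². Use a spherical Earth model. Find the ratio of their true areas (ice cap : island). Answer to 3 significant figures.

Since Mercator area scale is 1/cos²φ, the true area equals the apparent area multiplied by cos²φ.
True area of ice cap: 24000 × cos²(75.8°) = 24000 × 0.06018 = 1444 km².
True area of island: 310000 × cos²(47.2°) = 310000 × 0.4616 = 143100 km².
Ratio = 1444 / 143100 ≈ 0.0101.

0.0101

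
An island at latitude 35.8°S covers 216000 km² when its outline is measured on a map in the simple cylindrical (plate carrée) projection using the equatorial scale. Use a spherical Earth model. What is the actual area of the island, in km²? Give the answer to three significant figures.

For the equirectangular projection with φ₀ = 0 (plate carrée), h = 1 along meridians and k = sec φ along parallels.
Areal scale = h·k = 1 × sec φ; at 35.8°, h = 1.000, k = 1.233, so h·k = 1.233.
True area = apparent / (areal scale) = 216000 / 1.233 ≈ 175000 km².

175000 km²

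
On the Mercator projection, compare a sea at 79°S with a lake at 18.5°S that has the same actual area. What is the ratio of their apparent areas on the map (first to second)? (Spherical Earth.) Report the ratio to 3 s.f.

Mercator areal scale is sec²φ.
At 79°: sec²(79°) = 1/0.1908² = 27.47.
At 18.5°: sec²(18.5°) = 1/0.9483² = 1.112.
Ratio = 27.47/1.112 = cos²(18.5°)/cos²(79°) ≈ 24.7.

24.7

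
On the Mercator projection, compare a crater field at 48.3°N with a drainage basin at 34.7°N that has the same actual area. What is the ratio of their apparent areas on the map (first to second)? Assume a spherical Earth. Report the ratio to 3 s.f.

1.53

Mercator is conformal with k = sec φ, so areal scale = k² = sec²φ.
At 48.3°: sec²(48.3°) = 1/0.6652² = 2.260.
At 34.7°: sec²(34.7°) = 1/0.8221² = 1.479.
Ratio = 2.260/1.479 = cos²(34.7°)/cos²(48.3°) ≈ 1.53.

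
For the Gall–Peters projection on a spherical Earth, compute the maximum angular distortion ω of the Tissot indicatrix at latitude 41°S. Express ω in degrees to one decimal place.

The Gall–Peters projection is cylindrical equal-area with φ₀ = 45°. A cylindrical equal-area projection with standard parallel φ₀ has meridian scale h = cos φ / cos φ₀ and parallel scale k = cos φ₀ / cos φ (so areas are preserved, h·k = 1).
At 41°: h = 1.067, k = 0.9369; principal scales a = 1.067, b = 0.9369.
sin(ω/2) = (a − b)/(a + b) = 0.1304/2.004 = 0.06506, so ω = 2 arcsin(0.06506) ≈ 7.5°.

7.5°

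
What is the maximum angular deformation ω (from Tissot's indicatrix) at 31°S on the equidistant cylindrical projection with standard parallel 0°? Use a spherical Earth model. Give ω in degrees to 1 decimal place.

8.8°

In the plate carrée (x = Rλ, y = Rφ), meridians are true-scale (h = 1) and parallels are stretched by k = sec φ.
At 31°: h = 1.000, k = 1.167; principal scales a = 1.167, b = 1.000.
sin(ω/2) = (a − b)/(a + b) = 0.1666/2.167 = 0.07691, so ω = 2 arcsin(0.07691) ≈ 8.8°.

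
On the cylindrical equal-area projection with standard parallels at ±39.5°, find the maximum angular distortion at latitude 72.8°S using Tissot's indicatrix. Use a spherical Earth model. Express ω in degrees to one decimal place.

Cylindrical equal-area (φ₀ = 39.5°): h = cos φ / cos 39.5° along meridians, k = cos 39.5° / cos φ along parallels; h·k = 1.
At 72.8°: h = 0.3832, k = 2.609; principal scales a = 2.609, b = 0.3832.
sin(ω/2) = (a − b)/(a + b) = 2.226/2.993 = 0.7439, so ω = 2 arcsin(0.7439) ≈ 96.1°.

96.1°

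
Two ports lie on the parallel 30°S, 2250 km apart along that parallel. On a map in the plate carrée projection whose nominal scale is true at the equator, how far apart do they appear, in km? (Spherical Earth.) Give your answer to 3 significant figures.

2600 km

For the equirectangular projection with φ₀ = 0 (plate carrée), h = 1 along meridians and k = sec φ along parallels.
Along the parallel, k = sec 30° = 1/0.8660 = 1.155.
Map distance = 2250 × 1.155 ≈ 2600 km.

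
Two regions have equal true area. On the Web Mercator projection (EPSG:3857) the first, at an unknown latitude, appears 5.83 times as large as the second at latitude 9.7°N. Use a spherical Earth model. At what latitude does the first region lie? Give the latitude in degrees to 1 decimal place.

On Mercator, (apparent₁)/(apparent₂) = sec²φ₁ / sec²φ₂ when true areas are equal.
cos²φ₂ / cos²φ₁ = 5.83  ⇒  cos φ₁ = cos 9.7° / √5.83 = 0.9857/2.415 = 0.4082.
φ₁ = arccos(0.4082) ≈ 65.9°.

65.9°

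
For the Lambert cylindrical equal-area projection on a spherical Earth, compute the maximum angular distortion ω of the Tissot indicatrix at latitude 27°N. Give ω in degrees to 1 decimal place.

13.2°

The Lambert cylindrical equal-area projection is the cylindrical equal-area projection with its standard parallel at the equator (φ₀ = 0). A cylindrical equal-area projection with standard parallel φ₀ has meridian scale h = cos φ / cos φ₀ and parallel scale k = cos φ₀ / cos φ (so areas are preserved, h·k = 1).
At 27°: h = 0.8910, k = 1.122; principal scales a = 1.122, b = 0.8910.
sin(ω/2) = (a − b)/(a + b) = 0.2313/2.013 = 0.1149, so ω = 2 arcsin(0.1149) ≈ 13.2°.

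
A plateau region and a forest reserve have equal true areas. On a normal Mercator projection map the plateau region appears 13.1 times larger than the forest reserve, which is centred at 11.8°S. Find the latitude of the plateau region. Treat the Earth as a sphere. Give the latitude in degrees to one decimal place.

74.3°

On Mercator, (apparent₁)/(apparent₂) = sec²φ₁ / sec²φ₂ when true areas are equal.
cos²φ₂ / cos²φ₁ = 13.1  ⇒  cos φ₁ = cos 11.8° / √13.1 = 0.9789/3.619 = 0.2705.
φ₁ = arccos(0.2705) ≈ 74.3°.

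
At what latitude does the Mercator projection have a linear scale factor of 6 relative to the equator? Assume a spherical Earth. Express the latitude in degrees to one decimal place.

80.4°

Mercator scale is k = sec φ = 1/cos φ.
1/cos φ = 6  ⇒  cos φ = 0.1667  ⇒  φ = arccos(0.1667) ≈ 80.4°.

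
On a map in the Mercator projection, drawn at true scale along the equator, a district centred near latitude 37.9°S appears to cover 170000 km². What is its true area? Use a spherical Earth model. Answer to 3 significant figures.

For Mercator, h = k = sec φ (a conformal cylindrical projection has a single point scale, 1/cos φ).
Areal scale = k² = sec²φ = 1/cos²(37.9°) = 1/0.7891² = 1.606.
True area = apparent / (areal scale) = 170000 / 1.606 ≈ 106000 km².

106000 km²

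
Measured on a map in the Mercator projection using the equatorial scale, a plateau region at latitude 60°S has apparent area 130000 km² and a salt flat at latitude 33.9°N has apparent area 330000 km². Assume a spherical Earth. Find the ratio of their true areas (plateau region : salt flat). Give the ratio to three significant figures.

0.143

Since Mercator area scale is 1/cos²φ, the true area equals the apparent area multiplied by cos²φ.
True area of plateau region: 130000 × cos²(60°) = 130000 × 0.2500 = 32500 km².
True area of salt flat: 330000 × cos²(33.9°) = 330000 × 0.6889 = 227300 km².
Ratio = 32500 / 227300 ≈ 0.143.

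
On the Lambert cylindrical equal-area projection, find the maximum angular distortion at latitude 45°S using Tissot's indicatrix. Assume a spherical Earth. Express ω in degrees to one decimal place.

38.9°

The Lambert cylindrical equal-area projection is the cylindrical equal-area projection with its standard parallel at the equator (φ₀ = 0). Cylindrical equal-area (φ₀ = 0°): h = cos φ / cos 0° along meridians, k = cos 0° / cos φ along parallels; h·k = 1.
At 45°: h = 0.7071, k = 1.414; principal scales a = 1.414, b = 0.7071.
sin(ω/2) = (a − b)/(a + b) = 0.7071/2.121 = 0.3333, so ω = 2 arcsin(0.3333) ≈ 38.9°.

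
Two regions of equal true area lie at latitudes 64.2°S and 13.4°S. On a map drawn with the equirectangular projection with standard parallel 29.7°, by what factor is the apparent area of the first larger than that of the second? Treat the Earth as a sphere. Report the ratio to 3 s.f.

2.24

With standard parallel φ₀ = 29.7°, the equirectangular projection gives x = Rλ cos φ₀, y = Rφ, so h = 1 and k = cos 29.7° / cos φ.
Areal scale at 64.2°: h·k = 1.000 × 1.996 = 1.996.
Areal scale at 13.4°: h·k = 1.000 × 0.8929 = 0.8929.
Ratio = 1.996/0.8929 ≈ 2.24.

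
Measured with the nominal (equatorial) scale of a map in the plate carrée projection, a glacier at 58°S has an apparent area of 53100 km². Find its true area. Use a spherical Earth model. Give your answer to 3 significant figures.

28100 km²

For the equirectangular projection with φ₀ = 0 (plate carrée), h = 1 along meridians and k = sec φ along parallels.
Areal scale = h·k = 1 × sec φ; at 58°, h = 1.000, k = 1.887, so h·k = 1.887.
True area = apparent / (areal scale) = 53100 / 1.887 ≈ 28100 km².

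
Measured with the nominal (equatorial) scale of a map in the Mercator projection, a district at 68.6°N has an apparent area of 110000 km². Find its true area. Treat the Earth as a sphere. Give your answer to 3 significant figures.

14600 km²

For Mercator, h = k = sec φ (a conformal cylindrical projection has a single point scale, 1/cos φ).
Areal scale = k² = sec²φ = 1/cos²(68.6°) = 1/0.3649² = 7.511.
True area = apparent / (areal scale) = 110000 / 7.511 ≈ 14600 km².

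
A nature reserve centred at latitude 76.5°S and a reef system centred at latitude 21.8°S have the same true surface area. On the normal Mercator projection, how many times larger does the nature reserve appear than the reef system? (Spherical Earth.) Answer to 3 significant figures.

15.8

On Mercator, area is exaggerated by sec²φ = 1/cos²φ.
At 76.5°: sec²(76.5°) = 1/0.2334² = 18.35.
At 21.8°: sec²(21.8°) = 1/0.9285² = 1.160.
Ratio = 18.35/1.160 = cos²(21.8°)/cos²(76.5°) ≈ 15.8.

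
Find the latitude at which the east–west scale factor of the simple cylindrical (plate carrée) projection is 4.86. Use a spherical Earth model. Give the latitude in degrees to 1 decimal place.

Plate carrée: h = 1, k = sec φ along parallels.
sec φ = 4.86  ⇒  cos φ = 0.2058  ⇒  φ ≈ 78.1°.

78.1°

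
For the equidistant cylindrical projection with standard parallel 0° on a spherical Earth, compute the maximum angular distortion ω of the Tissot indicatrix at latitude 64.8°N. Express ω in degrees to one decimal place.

47.5°

Plate carrée maps x = Rλ, y = Rφ. The meridian scale is h = 1 and the parallel scale is k = 1/cos φ = sec φ.
At 64.8°: h = 1.000, k = 2.349; principal scales a = 2.349, b = 1.000.
sin(ω/2) = (a − b)/(a + b) = 1.349/3.349 = 0.4027, so ω = 2 arcsin(0.4027) ≈ 47.5°.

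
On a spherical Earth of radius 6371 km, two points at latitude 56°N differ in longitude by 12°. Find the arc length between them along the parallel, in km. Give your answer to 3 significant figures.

746 km

Arc length along a parallel = R cos φ · Δλ (with Δλ in radians).
= 6371 × cos 56° × (12° × π/180) = 6371 × 0.5592 × 0.2094 ≈ 746 km.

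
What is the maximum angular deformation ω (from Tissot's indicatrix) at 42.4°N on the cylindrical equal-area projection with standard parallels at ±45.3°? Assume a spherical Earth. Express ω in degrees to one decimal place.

A cylindrical equal-area projection with standard parallel φ₀ has meridian scale h = cos φ / cos φ₀ and parallel scale k = cos φ₀ / cos φ (so areas are preserved, h·k = 1).
At 42.4°: h = 1.050, k = 0.9525; principal scales a = 1.050, b = 0.9525.
sin(ω/2) = (a − b)/(a + b) = 0.09732/2.002 = 0.04860, so ω = 2 arcsin(0.04860) ≈ 5.6°.

5.6°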